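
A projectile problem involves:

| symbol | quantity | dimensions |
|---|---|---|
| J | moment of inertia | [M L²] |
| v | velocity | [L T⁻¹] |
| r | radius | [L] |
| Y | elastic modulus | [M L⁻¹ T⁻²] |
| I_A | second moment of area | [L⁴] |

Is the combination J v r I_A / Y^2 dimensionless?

no

Sum the exponent of each base dimension across the product:
  M: [J]_M + [v]_M + [r]_M − 2·[Y]_M + [I_A]_M = (1) + (0) + (0) − 2·(1) + (0) = -1
  L: [J]_L + [v]_L + [r]_L − 2·[Y]_L + [I_A]_L = (2) + (1) + (1) − 2·(-1) + (4) = 10
  T: [J]_T + [v]_T + [r]_T − 2·[Y]_T + [I_A]_T = (0) + (-1) + (0) − 2·(-2) + (0) = 3
Net dimensions [M⁻¹ L¹⁰ T³] ≠ [1] — not dimensionless.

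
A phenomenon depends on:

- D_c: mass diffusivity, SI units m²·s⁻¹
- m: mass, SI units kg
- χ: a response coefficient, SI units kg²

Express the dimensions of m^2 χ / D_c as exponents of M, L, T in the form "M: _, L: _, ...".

Collect each base-dimension exponent across the product:
  M: −(0) + 2·(1) + (2) = 4
  L: −(2) + 2·(0) + (0) = -2
  T: −(-1) + 2·(0) + (0) = 1
So the dimensions are [M⁴ L⁻² T].

M: 4, L: -2, T: 1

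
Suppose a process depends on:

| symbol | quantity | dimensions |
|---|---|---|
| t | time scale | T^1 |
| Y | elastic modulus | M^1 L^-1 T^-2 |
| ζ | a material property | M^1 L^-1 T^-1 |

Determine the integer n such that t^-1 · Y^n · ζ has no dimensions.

Balance the M exponent: (1)·n from Y, plus −(0) + (1) = 1 from the rest, must sum to zero.
n + 1 = 0, so n = -1.

-1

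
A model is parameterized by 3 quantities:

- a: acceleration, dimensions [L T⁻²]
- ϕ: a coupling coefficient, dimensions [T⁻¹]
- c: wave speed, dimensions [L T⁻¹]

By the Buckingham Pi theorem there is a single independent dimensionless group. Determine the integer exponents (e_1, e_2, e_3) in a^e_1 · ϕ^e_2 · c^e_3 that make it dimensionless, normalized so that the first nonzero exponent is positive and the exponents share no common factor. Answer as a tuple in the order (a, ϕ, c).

L: e_1·(1) + e_2·(0) + e_3·(1) = 0
T: e_1·(-2) + e_2·(-1) + e_3·(-1) = 0
Solving this homogeneous linear system for the smallest-integer solution (first nonzero entry positive) gives (1, -1, -1).

(1, -1, -1)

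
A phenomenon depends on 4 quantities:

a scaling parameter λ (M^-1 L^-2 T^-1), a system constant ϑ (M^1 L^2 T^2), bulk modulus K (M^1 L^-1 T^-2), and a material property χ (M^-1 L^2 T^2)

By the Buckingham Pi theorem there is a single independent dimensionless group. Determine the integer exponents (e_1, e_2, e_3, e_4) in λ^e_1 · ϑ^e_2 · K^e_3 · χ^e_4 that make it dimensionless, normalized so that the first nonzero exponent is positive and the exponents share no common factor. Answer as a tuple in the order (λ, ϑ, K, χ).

M: e_1·(-1) + e_2·(1) + e_3·(1) + e_4·(-1) = 0
L: e_1·(-2) + e_2·(2) + e_3·(-1) + e_4·(2) = 0
T: e_1·(-1) + e_2·(2) + e_3·(-2) + e_4·(2) = 0
Solving this homogeneous linear system for the smallest-integer solution (first nonzero entry positive) gives (4, 3, 4, 3).

(4, 3, 4, 3)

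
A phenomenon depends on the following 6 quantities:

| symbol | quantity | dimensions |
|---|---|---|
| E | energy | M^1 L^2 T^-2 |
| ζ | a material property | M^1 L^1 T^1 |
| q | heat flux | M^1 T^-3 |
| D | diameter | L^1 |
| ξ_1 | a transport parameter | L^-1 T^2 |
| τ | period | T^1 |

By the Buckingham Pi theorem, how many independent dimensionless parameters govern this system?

There are 6 variables and 3 base dimensions (M, L, T).
The dimension matrix has rank 3.
Independent dimensionless groups: 6 − 3 = 3.

3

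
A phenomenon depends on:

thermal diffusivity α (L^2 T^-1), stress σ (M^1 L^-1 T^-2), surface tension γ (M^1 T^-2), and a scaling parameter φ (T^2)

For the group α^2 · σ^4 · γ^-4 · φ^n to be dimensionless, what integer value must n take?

Balance the T exponent: (2)·n from φ, plus 2·(-1) + 4·(-2) − 4·(-2) = -2 from the rest, must sum to zero.
2n − 2 = 0, so n = 1.

1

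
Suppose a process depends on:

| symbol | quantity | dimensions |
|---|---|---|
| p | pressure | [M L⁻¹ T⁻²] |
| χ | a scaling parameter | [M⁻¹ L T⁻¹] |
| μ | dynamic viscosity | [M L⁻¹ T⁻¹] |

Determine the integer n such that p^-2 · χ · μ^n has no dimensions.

Balance the M exponent: (1)·n from μ, plus −2·(1) + (-1) = -3 from the rest, must sum to zero.
n − 3 = 0, so n = 3.

3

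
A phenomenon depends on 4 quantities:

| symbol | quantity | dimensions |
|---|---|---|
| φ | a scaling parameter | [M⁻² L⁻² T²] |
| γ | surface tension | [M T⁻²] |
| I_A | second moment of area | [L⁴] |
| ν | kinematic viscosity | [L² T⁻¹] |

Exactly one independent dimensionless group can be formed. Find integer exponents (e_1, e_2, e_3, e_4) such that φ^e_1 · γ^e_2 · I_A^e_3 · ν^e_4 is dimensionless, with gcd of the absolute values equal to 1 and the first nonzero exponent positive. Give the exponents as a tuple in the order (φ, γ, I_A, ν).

M: e_1·(-2) + e_2·(1) + e_3·(0) + e_4·(0) = 0
L: e_1·(-2) + e_2·(0) + e_3·(4) + e_4·(2) = 0
T: e_1·(2) + e_2·(-2) + e_3·(0) + e_4·(-1) = 0
Solving this homogeneous linear system for the smallest-integer solution (first nonzero entry positive) gives (2, 4, 3, -4).

(2, 4, 3, -4)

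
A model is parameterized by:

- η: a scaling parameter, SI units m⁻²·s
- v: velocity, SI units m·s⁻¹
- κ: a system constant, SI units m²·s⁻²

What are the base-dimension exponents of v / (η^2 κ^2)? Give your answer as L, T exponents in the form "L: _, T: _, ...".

Collect each base-dimension exponent across the product:
  L: −2·(-2) + (1) − 2·(2) = 1
  T: −2·(1) + (-1) − 2·(-2) = 1
So the dimensions are [L T].

L: 1, T: 1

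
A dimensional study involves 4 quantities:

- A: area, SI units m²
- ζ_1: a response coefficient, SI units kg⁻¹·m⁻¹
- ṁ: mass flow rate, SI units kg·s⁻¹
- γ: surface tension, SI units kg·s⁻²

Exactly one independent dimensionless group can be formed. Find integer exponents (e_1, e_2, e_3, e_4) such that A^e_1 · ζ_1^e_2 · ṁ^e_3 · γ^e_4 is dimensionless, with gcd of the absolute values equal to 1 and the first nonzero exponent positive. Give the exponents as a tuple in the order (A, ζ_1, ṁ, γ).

(1, 2, 4, -2)

M: e_1·(0) + e_2·(-1) + e_3·(1) + e_4·(1) = 0
L: e_1·(2) + e_2·(-1) + e_3·(0) + e_4·(0) = 0
T: e_1·(0) + e_2·(0) + e_3·(-1) + e_4·(-2) = 0
Solving this homogeneous linear system for the smallest-integer solution (first nonzero entry positive) gives (1, 2, 4, -2).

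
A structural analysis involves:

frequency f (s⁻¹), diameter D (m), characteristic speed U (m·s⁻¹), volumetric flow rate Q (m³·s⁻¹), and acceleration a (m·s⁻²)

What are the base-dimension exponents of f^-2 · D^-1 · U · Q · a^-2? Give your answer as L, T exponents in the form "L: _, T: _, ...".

L: 1, T: 4

Collect each base-dimension exponent across the product:
  L: −2·(0) − (1) + (1) + (3) − 2·(1) = 1
  T: −2·(-1) − (0) + (-1) + (-1) − 2·(-2) = 4
So the dimensions are [L T⁴].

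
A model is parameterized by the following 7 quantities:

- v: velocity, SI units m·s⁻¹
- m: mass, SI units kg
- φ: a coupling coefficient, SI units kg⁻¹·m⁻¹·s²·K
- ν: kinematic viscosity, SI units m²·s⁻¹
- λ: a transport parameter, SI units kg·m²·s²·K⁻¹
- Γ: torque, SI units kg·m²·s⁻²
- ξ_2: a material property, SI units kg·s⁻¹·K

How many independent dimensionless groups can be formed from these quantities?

3

There are 7 variables and 4 base dimensions (M, L, T, Θ).
The dimension matrix has rank 4.
Independent dimensionless groups: 7 − 4 = 3.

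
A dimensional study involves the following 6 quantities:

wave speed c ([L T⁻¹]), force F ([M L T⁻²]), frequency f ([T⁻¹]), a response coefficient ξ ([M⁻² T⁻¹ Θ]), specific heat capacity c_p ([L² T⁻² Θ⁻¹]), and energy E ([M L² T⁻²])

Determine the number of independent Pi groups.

There are 6 variables and 4 base dimensions (M, L, T, Θ).
The dimension matrix has rank 4.
Independent dimensionless groups: 6 − 4 = 2.

2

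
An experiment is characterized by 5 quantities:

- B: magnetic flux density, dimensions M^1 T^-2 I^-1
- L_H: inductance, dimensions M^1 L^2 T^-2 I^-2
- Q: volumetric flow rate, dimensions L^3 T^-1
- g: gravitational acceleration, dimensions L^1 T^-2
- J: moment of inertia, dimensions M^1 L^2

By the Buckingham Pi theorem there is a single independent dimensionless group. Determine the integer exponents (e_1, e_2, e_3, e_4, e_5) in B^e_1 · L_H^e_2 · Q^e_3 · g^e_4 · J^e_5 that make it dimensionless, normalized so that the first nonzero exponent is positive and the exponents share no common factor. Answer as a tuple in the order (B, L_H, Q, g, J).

M: e_1·(1) + e_2·(1) + e_3·(0) + e_4·(0) + e_5·(1) = 0
L: e_1·(0) + e_2·(2) + e_3·(3) + e_4·(1) + e_5·(2) = 0
T: e_1·(-2) + e_2·(-2) + e_3·(-1) + e_4·(-2) + e_5·(0) = 0
I: e_1·(-1) + e_2·(-2) + e_3·(0) + e_4·(0) + e_5·(0) = 0
Solving this homogeneous linear system for the smallest-integer solution (first nonzero entry positive) gives (2, -1, 2, -2, -1).

(2, -1, 2, -2, -1)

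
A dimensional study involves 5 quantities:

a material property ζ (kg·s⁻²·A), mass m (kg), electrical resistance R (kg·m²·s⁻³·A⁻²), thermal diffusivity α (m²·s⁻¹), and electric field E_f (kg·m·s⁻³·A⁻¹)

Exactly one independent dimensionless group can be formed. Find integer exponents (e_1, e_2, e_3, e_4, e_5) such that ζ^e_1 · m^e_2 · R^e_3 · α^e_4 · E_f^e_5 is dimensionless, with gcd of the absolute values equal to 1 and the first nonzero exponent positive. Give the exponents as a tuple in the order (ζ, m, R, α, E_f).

M: e_1·(1) + e_2·(1) + e_3·(1) + e_4·(0) + e_5·(1) = 0
L: e_1·(0) + e_2·(0) + e_3·(2) + e_4·(2) + e_5·(1) = 0
T: e_1·(-2) + e_2·(0) + e_3·(-3) + e_4·(-1) + e_5·(-3) = 0
I: e_1·(1) + e_2·(0) + e_3·(-2) + e_4·(0) + e_5·(-1) = 0
Solving this homogeneous linear system for the smallest-integer solution (first nonzero entry positive) gives (2, -1, 3, -1, -4).

(2, -1, 3, -1, -4)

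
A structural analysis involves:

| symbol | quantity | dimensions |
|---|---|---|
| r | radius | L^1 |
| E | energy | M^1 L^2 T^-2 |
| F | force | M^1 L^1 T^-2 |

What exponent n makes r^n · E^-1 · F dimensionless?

1

Balance the L exponent: (1)·n from r, plus −(2) + (1) = -1 from the rest, must sum to zero.
n − 1 = 0, so n = 1.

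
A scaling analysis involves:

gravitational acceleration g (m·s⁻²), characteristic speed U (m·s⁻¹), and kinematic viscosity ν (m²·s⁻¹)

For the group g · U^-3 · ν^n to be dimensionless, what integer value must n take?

1

Balance the L exponent: (2)·n from ν, plus (1) − 3·(1) = -2 from the rest, must sum to zero.
2n − 2 = 0, so n = 1.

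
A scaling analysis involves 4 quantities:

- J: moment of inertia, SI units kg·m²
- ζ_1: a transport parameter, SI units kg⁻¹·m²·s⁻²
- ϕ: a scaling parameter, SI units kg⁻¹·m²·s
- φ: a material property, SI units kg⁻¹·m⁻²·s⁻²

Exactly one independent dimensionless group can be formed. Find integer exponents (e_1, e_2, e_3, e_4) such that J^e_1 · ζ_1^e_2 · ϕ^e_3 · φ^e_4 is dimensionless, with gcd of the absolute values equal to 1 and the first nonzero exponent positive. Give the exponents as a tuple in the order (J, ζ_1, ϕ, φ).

M: e_1·(1) + e_2·(-1) + e_3·(-1) + e_4·(-1) = 0
L: e_1·(2) + e_2·(2) + e_3·(2) + e_4·(-2) = 0
T: e_1·(0) + e_2·(-2) + e_3·(1) + e_4·(-2) = 0
Solving this homogeneous linear system for the smallest-integer solution (first nonzero entry positive) gives (3, -2, 2, 3).

(3, -2, 2, 3)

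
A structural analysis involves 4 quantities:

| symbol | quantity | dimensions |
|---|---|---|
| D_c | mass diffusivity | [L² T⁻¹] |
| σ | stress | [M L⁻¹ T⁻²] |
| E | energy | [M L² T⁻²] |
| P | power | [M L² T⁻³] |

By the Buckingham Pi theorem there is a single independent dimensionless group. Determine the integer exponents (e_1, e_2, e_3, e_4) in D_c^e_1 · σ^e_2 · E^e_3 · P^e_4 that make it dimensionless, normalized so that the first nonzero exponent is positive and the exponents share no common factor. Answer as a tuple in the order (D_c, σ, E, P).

M: e_1·(0) + e_2·(1) + e_3·(1) + e_4·(1) = 0
L: e_1·(2) + e_2·(-1) + e_3·(2) + e_4·(2) = 0
T: e_1·(-1) + e_2·(-2) + e_3·(-2) + e_4·(-3) = 0
Solving this homogeneous linear system for the smallest-integer solution (first nonzero entry positive) gives (3, 2, 1, -3).

(3, 2, 1, -3)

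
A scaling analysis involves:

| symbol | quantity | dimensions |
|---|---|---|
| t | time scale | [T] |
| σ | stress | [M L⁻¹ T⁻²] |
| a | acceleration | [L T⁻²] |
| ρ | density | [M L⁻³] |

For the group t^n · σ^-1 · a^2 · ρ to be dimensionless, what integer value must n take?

Balance the T exponent: (1)·n from t, plus −(-2) + 2·(-2) + (0) = -2 from the rest, must sum to zero.
n − 2 = 0, so n = 2.

2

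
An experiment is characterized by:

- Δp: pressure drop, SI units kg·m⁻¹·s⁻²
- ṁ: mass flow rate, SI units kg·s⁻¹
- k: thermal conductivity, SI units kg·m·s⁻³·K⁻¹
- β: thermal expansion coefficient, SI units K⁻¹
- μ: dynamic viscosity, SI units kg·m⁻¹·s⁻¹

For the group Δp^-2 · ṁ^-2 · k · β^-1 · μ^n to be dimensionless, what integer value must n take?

3

Balance the M exponent: (1)·n from μ, plus −2·(1) − 2·(1) + (1) − (0) = -3 from the rest, must sum to zero.
n − 3 = 0, so n = 3.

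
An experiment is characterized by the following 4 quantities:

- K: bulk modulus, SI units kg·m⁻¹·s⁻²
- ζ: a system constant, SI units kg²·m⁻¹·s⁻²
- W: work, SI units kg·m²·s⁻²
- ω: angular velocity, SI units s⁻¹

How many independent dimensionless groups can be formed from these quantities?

1

There are 4 variables and 3 base dimensions (M, L, T).
The dimension matrix has rank 3.
Independent dimensionless groups: 4 − 3 = 1.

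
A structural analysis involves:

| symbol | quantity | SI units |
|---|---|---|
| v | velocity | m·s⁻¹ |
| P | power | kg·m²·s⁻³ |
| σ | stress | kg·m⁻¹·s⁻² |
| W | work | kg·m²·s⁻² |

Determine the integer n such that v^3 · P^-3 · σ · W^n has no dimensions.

2

Balance the M exponent: (1)·n from W, plus 3·(0) − 3·(1) + (1) = -2 from the rest, must sum to zero.
n − 2 = 0, so n = 2.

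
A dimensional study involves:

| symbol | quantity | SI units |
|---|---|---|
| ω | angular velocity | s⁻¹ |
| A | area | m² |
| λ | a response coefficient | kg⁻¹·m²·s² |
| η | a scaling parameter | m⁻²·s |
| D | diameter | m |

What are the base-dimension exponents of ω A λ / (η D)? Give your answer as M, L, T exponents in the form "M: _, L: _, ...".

M: -1, L: 5, T: 0

Collect each base-dimension exponent across the product:
  M: (0) + (0) + (-1) − (0) − (0) = -1
  L: (0) + (2) + (2) − (-2) − (1) = 5
  T: (-1) + (0) + (2) − (1) − (0) = 0
So the dimensions are [M⁻¹ L⁵].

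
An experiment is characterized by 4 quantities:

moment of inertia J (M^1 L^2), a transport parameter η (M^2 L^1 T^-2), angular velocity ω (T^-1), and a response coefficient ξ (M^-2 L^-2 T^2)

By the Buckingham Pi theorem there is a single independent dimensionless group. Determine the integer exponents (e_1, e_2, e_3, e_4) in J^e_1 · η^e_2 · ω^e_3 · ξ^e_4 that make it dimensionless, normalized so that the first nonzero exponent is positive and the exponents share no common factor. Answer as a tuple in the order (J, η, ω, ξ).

M: e_1·(1) + e_2·(2) + e_3·(0) + e_4·(-2) = 0
L: e_1·(2) + e_2·(1) + e_3·(0) + e_4·(-2) = 0
T: e_1·(0) + e_2·(-2) + e_3·(-1) + e_4·(2) = 0
Solving this homogeneous linear system for the smallest-integer solution (first nonzero entry positive) gives (2, 2, 2, 3).

(2, 2, 2, 3)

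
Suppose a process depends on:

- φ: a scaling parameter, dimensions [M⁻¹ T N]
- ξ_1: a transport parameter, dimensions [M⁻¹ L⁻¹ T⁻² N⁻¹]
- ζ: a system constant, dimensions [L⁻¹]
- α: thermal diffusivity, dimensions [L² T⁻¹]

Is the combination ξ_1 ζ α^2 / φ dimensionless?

Sum the exponent of each base dimension across the product:
  M: −[φ]_M + [ξ_1]_M + [ζ]_M + 2·[α]_M = −(-1) + (-1) + (0) + 2·(0) = 0
  L: −[φ]_L + [ξ_1]_L + [ζ]_L + 2·[α]_L = −(0) + (-1) + (-1) + 2·(2) = 2
  T: −[φ]_T + [ξ_1]_T + [ζ]_T + 2·[α]_T = −(1) + (-2) + (0) + 2·(-1) = -5
  N: −[φ]_N + [ξ_1]_N + [ζ]_N + 2·[α]_N = −(1) + (-1) + (0) + 2·(0) = -2
Net dimensions [L² T⁻⁵ N⁻²] ≠ [1] — not dimensionless.

no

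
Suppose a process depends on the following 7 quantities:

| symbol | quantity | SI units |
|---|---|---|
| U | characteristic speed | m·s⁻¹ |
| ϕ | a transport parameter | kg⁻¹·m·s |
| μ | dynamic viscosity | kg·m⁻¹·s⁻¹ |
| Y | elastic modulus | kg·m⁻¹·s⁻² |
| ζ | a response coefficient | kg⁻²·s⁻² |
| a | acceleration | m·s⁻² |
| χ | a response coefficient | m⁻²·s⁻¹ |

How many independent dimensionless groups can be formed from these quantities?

There are 7 variables and 3 base dimensions (M, L, T).
The dimension matrix has rank 3.
Independent dimensionless groups: 7 − 3 = 4.

4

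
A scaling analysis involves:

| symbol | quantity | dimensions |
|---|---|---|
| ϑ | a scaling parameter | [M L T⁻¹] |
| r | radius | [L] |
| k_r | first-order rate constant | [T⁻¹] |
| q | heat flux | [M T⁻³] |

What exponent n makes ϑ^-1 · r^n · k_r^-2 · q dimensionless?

1

Balance the L exponent: (1)·n from r, plus −(1) − 2·(0) + (0) = -1 from the rest, must sum to zero.
n − 1 = 0, so n = 1.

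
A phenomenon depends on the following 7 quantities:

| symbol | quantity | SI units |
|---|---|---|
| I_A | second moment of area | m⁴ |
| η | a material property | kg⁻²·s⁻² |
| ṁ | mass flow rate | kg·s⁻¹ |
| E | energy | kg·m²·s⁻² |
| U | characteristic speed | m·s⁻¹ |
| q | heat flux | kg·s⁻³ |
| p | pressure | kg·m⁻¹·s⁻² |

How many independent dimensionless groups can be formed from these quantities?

4

There are 7 variables and 3 base dimensions (M, L, T).
The dimension matrix has rank 3.
Independent dimensionless groups: 7 − 3 = 4.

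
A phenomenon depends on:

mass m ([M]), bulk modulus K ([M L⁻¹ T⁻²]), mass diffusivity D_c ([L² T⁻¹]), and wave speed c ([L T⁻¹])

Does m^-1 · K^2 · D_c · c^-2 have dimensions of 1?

no

Sum the exponent of each base dimension across the product:
  M: −[m]_M + 2·[K]_M + [D_c]_M − 2·[c]_M = −(1) + 2·(1) + (0) − 2·(0) = 1
  L: −[m]_L + 2·[K]_L + [D_c]_L − 2·[c]_L = −(0) + 2·(-1) + (2) − 2·(1) = -2
  T: −[m]_T + 2·[K]_T + [D_c]_T − 2·[c]_T = −(0) + 2·(-2) + (-1) − 2·(-1) = -3
Net dimensions [M L⁻² T⁻³] ≠ [1] — not dimensionless.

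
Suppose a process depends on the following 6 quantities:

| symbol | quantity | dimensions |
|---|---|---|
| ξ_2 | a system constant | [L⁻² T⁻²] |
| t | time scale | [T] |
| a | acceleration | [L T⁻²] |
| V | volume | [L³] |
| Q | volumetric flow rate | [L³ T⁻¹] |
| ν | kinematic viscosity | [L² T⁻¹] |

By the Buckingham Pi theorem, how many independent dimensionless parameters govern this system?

There are 6 variables and 2 base dimensions (L, T).
The dimension matrix has rank 2.
Independent dimensionless groups: 6 − 2 = 4.

4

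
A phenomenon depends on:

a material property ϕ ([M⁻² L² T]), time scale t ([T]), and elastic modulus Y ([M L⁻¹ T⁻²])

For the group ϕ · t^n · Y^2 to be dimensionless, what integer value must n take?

3

Balance the T exponent: (1)·n from t, plus (1) + 2·(-2) = -3 from the rest, must sum to zero.
n − 3 = 0, so n = 3.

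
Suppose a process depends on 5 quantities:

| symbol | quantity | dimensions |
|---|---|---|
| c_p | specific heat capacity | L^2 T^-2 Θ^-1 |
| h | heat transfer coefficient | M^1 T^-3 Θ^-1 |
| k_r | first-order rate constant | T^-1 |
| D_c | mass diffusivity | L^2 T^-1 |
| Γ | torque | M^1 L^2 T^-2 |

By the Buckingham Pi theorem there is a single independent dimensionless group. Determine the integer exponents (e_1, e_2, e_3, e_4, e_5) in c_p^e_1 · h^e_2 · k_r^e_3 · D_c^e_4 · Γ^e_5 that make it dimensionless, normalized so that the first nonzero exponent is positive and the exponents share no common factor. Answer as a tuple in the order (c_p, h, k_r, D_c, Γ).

M: e_1·(0) + e_2·(1) + e_3·(0) + e_4·(0) + e_5·(1) = 0
L: e_1·(2) + e_2·(0) + e_3·(0) + e_4·(2) + e_5·(2) = 0
T: e_1·(-2) + e_2·(-3) + e_3·(-1) + e_4·(-1) + e_5·(-2) = 0
Θ: e_1·(-1) + e_2·(-1) + e_3·(0) + e_4·(0) + e_5·(0) = 0
Solving this homogeneous linear system for the smallest-integer solution (first nonzero entry positive) gives (1, -1, 1, -2, 1).

(1, -1, 1, -2, 1)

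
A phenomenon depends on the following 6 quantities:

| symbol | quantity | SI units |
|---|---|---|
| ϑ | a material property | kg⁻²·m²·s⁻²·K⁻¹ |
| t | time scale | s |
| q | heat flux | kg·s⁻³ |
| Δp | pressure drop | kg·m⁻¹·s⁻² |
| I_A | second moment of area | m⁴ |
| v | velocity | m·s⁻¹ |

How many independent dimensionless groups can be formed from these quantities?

There are 6 variables and 4 base dimensions (M, L, T, Θ).
The dimension matrix has rank 4.
Independent dimensionless groups: 6 − 4 = 2.

2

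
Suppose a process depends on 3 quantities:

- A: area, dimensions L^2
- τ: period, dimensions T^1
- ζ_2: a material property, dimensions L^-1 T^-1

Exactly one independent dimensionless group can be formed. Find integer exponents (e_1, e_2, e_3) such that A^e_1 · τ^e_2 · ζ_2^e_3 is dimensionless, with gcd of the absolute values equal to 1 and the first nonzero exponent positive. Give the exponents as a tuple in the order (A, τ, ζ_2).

(1, 2, 2)

L: e_1·(2) + e_2·(0) + e_3·(-1) = 0
T: e_1·(0) + e_2·(1) + e_3·(-1) = 0
Solving this homogeneous linear system for the smallest-integer solution (first nonzero entry positive) gives (1, 2, 2).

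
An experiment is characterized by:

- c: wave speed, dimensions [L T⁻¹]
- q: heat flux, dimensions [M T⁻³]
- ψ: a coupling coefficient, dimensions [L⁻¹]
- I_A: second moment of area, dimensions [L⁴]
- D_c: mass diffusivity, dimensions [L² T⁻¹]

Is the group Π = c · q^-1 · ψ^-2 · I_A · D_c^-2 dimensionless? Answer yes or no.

Sum the exponent of each base dimension across the product:
  M: [c]_M − [q]_M − 2·[ψ]_M + [I_A]_M − 2·[D_c]_M = (0) − (1) − 2·(0) + (0) − 2·(0) = -1
  L: [c]_L − [q]_L − 2·[ψ]_L + [I_A]_L − 2·[D_c]_L = (1) − (0) − 2·(-1) + (4) − 2·(2) = 3
  T: [c]_T − [q]_T − 2·[ψ]_T + [I_A]_T − 2·[D_c]_T = (-1) − (-3) − 2·(0) + (0) − 2·(-1) = 4
Net dimensions [M⁻¹ L³ T⁴] ≠ [1] — not dimensionless.

no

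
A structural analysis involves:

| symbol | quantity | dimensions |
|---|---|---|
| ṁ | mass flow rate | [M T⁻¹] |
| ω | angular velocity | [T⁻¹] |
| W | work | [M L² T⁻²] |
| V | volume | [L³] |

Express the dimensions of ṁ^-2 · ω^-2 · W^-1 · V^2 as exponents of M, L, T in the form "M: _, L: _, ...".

M: -3, L: 4, T: 6

Collect each base-dimension exponent across the product:
  M: −2·(1) − 2·(0) − (1) + 2·(0) = -3
  L: −2·(0) − 2·(0) − (2) + 2·(3) = 4
  T: −2·(-1) − 2·(-1) − (-2) + 2·(0) = 6
So the dimensions are [M⁻³ L⁴ T⁶].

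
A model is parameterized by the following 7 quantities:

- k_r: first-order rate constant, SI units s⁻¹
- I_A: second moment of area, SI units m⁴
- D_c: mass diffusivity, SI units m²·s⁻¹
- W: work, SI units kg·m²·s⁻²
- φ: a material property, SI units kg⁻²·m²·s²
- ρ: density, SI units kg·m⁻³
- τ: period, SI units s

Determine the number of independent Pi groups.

There are 7 variables and 3 base dimensions (M, L, T).
The dimension matrix has rank 3.
Independent dimensionless groups: 7 − 3 = 4.

4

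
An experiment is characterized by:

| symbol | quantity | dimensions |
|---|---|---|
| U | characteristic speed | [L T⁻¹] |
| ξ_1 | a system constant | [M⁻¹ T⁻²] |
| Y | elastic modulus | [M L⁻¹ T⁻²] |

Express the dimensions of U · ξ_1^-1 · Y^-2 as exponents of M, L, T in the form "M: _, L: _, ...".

M: -1, L: 3, T: 5

Collect each base-dimension exponent across the product:
  M: (0) − (-1) − 2·(1) = -1
  L: (1) − (0) − 2·(-1) = 3
  T: (-1) − (-2) − 2·(-2) = 5
So the dimensions are [M⁻¹ L³ T⁵].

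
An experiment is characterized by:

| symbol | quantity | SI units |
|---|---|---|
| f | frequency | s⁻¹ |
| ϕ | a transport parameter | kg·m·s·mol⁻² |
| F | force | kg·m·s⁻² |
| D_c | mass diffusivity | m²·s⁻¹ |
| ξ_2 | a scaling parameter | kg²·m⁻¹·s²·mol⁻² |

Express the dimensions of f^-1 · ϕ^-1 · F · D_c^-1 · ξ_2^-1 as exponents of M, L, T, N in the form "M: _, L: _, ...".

M: -2, L: -1, T: -3, N: 4

Collect each base-dimension exponent across the product:
  M: −(0) − (1) + (1) − (0) − (2) = -2
  L: −(0) − (1) + (1) − (2) − (-1) = -1
  T: −(-1) − (1) + (-2) − (-1) − (2) = -3
  N: −(0) − (-2) + (0) − (0) − (-2) = 4
So the dimensions are [M⁻² L⁻¹ T⁻³ N⁴].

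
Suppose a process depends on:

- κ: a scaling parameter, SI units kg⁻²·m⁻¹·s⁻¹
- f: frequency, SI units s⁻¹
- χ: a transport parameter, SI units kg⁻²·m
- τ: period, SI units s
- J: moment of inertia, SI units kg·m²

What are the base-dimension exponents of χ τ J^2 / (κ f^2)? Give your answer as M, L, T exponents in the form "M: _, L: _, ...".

Collect each base-dimension exponent across the product:
  M: −(-2) − 2·(0) + (-2) + (0) + 2·(1) = 2
  L: −(-1) − 2·(0) + (1) + (0) + 2·(2) = 6
  T: −(-1) − 2·(-1) + (0) + (1) + 2·(0) = 4
So the dimensions are [M² L⁶ T⁴].

M: 2, L: 6, T: 4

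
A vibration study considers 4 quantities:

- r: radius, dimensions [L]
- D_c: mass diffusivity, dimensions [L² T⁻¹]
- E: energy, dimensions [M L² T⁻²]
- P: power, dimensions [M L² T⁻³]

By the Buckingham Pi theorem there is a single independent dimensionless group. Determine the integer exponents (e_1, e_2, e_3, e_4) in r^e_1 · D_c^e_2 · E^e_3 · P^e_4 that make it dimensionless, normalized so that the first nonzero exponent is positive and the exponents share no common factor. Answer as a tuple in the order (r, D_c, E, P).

M: e_1·(0) + e_2·(0) + e_3·(1) + e_4·(1) = 0
L: e_1·(1) + e_2·(2) + e_3·(2) + e_4·(2) = 0
T: e_1·(0) + e_2·(-1) + e_3·(-2) + e_4·(-3) = 0
Solving this homogeneous linear system for the smallest-integer solution (first nonzero entry positive) gives (2, -1, -1, 1).

(2, -1, -1, 1)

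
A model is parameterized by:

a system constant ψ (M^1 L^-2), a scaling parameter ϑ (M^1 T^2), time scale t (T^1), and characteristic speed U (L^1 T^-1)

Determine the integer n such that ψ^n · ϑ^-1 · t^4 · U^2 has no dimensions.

1

Balance the M exponent: (1)·n from ψ, plus −(1) + 4·(0) + 2·(0) = -1 from the rest, must sum to zero.
n − 1 = 0, so n = 1.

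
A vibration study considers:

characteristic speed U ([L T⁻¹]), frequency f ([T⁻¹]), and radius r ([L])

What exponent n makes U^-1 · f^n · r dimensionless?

1

Balance the T exponent: (-1)·n from f, plus −(-1) + (0) = 1 from the rest, must sum to zero.
−n + 1 = 0, so n = 1.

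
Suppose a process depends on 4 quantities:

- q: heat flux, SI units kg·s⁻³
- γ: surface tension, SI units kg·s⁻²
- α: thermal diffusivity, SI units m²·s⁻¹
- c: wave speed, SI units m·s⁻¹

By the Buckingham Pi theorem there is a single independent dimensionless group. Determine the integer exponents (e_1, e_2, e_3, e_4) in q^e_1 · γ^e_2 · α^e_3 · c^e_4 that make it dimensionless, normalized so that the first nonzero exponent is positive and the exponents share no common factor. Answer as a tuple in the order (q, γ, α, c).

(1, -1, 1, -2)

M: e_1·(1) + e_2·(1) + e_3·(0) + e_4·(0) = 0
L: e_1·(0) + e_2·(0) + e_3·(2) + e_4·(1) = 0
T: e_1·(-3) + e_2·(-2) + e_3·(-1) + e_4·(-1) = 0
Solving this homogeneous linear system for the smallest-integer solution (first nonzero entry positive) gives (1, -1, 1, -2).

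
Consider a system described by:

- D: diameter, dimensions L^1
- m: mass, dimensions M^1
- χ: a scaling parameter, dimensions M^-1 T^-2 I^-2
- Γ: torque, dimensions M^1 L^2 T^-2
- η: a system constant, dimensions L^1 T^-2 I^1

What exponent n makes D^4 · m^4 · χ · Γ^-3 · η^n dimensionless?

Balance the L exponent: (1)·n from η, plus 4·(1) + 4·(0) + (0) − 3·(2) = -2 from the rest, must sum to zero.
n − 2 = 0, so n = 2.

2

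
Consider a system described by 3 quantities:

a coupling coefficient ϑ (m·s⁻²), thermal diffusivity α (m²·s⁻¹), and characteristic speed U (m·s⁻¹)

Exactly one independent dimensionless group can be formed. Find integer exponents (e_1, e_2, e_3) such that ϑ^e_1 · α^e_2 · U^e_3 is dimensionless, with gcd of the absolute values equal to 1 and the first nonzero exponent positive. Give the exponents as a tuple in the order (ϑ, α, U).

(1, 1, -3)

L: e_1·(1) + e_2·(2) + e_3·(1) = 0
T: e_1·(-2) + e_2·(-1) + e_3·(-1) = 0
Solving this homogeneous linear system for the smallest-integer solution (first nonzero entry positive) gives (1, 1, -3).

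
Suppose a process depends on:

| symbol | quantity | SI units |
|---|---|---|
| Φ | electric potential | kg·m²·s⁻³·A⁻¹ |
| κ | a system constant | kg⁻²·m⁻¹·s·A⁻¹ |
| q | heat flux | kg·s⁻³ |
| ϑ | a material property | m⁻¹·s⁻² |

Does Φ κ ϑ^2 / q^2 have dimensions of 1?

no

Sum the exponent of each base dimension across the product:
  M: [Φ]_M + [κ]_M − 2·[q]_M + 2·[ϑ]_M = (1) + (-2) − 2·(1) + 2·(0) = -3
  L: [Φ]_L + [κ]_L − 2·[q]_L + 2·[ϑ]_L = (2) + (-1) − 2·(0) + 2·(-1) = -1
  T: [Φ]_T + [κ]_T − 2·[q]_T + 2·[ϑ]_T = (-3) + (1) − 2·(-3) + 2·(-2) = 0
  I: [Φ]_I + [κ]_I − 2·[q]_I + 2·[ϑ]_I = (-1) + (-1) − 2·(0) + 2·(0) = -2
Net dimensions [M⁻³ L⁻¹ I⁻²] ≠ [1] — not dimensionless.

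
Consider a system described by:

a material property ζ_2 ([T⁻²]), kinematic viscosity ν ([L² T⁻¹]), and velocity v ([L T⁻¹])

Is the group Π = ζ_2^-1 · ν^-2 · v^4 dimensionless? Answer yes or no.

Sum the exponent of each base dimension across the product:
  M: −[ζ_2]_M − 2·[ν]_M + 4·[v]_M = −(0) − 2·(0) + 4·(0) = 0
  L: −[ζ_2]_L − 2·[ν]_L + 4·[v]_L = −(0) − 2·(2) + 4·(1) = 0
  T: −[ζ_2]_T − 2·[ν]_T + 4·[v]_T = −(-2) − 2·(-1) + 4·(-1) = 0
All base exponents vanish — dimensionless.

yes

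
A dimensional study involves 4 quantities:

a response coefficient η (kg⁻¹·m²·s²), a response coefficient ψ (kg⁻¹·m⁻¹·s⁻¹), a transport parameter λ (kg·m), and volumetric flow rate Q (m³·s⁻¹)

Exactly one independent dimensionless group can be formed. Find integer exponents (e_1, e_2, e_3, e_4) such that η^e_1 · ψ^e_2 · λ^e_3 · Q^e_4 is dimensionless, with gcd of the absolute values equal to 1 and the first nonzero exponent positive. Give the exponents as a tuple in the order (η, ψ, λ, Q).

(1, 3, 4, -1)

M: e_1·(-1) + e_2·(-1) + e_3·(1) + e_4·(0) = 0
L: e_1·(2) + e_2·(-1) + e_3·(1) + e_4·(3) = 0
T: e_1·(2) + e_2·(-1) + e_3·(0) + e_4·(-1) = 0
Solving this homogeneous linear system for the smallest-integer solution (first nonzero entry positive) gives (1, 3, 4, -1).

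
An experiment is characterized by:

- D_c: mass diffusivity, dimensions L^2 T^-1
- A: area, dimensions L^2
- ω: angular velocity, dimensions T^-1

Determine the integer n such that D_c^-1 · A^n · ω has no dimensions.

Balance the L exponent: (2)·n from A, plus −(2) + (0) = -2 from the rest, must sum to zero.
2n − 2 = 0, so n = 1.

1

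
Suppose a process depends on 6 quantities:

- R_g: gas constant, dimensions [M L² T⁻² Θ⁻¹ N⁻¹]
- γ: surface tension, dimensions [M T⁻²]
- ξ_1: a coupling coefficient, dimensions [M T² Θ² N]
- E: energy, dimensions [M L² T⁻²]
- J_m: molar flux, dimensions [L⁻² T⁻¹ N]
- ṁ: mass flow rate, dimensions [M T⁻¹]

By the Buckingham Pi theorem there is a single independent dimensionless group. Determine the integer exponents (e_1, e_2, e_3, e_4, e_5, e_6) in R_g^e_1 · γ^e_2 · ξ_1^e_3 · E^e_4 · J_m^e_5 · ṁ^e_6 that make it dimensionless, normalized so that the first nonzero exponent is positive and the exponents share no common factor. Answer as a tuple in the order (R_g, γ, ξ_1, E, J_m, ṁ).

M: e_1·(1) + e_2·(1) + e_3·(1) + e_4·(1) + e_5·(0) + e_6·(1) = 0
L: e_1·(2) + e_2·(0) + e_3·(0) + e_4·(2) + e_5·(-2) + e_6·(0) = 0
T: e_1·(-2) + e_2·(-2) + e_3·(2) + e_4·(-2) + e_5·(-1) + e_6·(-1) = 0
Θ: e_1·(-1) + e_2·(0) + e_3·(2) + e_4·(0) + e_5·(0) + e_6·(0) = 0
N: e_1·(-1) + e_2·(0) + e_3·(1) + e_4·(0) + e_5·(1) + e_6·(0) = 0
Solving this homogeneous linear system for the smallest-integer solution (first nonzero entry positive) gives (2, 1, 1, -1, 1, -3).

(2, 1, 1, -1, 1, -3)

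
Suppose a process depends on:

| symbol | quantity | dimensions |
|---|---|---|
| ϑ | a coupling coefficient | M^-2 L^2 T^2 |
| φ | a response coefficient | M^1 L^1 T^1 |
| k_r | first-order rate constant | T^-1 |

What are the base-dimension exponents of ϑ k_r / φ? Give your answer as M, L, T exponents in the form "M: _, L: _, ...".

Collect each base-dimension exponent across the product:
  M: (-2) − (1) + (0) = -3
  L: (2) − (1) + (0) = 1
  T: (2) − (1) + (-1) = 0
So the dimensions are [M⁻³ L].

M: -3, L: 1, T: 0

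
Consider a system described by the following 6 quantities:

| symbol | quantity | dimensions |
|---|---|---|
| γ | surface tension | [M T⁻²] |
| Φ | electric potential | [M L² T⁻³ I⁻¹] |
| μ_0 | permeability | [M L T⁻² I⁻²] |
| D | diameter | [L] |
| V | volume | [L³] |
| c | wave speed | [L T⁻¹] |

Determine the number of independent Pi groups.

There are 6 variables and 4 base dimensions (M, L, T, I).
The dimension matrix has rank 4.
Independent dimensionless groups: 6 − 4 = 2.

2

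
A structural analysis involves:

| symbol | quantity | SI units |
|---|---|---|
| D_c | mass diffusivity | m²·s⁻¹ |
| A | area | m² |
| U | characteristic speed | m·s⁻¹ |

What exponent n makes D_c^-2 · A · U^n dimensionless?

Balance the L exponent: (1)·n from U, plus −2·(2) + (2) = -2 from the rest, must sum to zero.
n − 2 = 0, so n = 2.

2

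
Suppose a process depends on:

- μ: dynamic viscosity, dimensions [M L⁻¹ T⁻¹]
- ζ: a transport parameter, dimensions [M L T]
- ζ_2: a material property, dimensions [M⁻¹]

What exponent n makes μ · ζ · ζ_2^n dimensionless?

Balance the M exponent: (-1)·n from ζ_2, plus (1) + (1) = 2 from the rest, must sum to zero.
−n + 2 = 0, so n = 2.

2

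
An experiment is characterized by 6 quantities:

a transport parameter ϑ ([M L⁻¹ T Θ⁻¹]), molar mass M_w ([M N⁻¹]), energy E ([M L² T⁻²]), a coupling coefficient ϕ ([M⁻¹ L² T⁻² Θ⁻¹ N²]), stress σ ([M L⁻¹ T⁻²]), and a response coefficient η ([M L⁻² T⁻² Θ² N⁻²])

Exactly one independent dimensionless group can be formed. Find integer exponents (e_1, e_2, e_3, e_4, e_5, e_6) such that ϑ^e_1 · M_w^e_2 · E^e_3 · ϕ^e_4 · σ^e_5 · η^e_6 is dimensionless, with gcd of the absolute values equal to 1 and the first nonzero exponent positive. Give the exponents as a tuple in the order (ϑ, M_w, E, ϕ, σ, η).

M: e_1·(1) + e_2·(1) + e_3·(1) + e_4·(-1) + e_5·(1) + e_6·(1) = 0
L: e_1·(-1) + e_2·(0) + e_3·(2) + e_4·(2) + e_5·(-1) + e_6·(-2) = 0
T: e_1·(1) + e_2·(0) + e_3·(-2) + e_4·(-2) + e_5·(-2) + e_6·(-2) = 0
Θ: e_1·(-1) + e_2·(0) + e_3·(0) + e_4·(-1) + e_5·(0) + e_6·(2) = 0
N: e_1·(0) + e_2·(-1) + e_3·(0) + e_4·(2) + e_5·(0) + e_6·(-2) = 0
Solving this homogeneous linear system for the smallest-integer solution (first nonzero entry positive) gives (4, -2, 1, 2, -4, 3).

(4, -2, 1, 2, -4, 3)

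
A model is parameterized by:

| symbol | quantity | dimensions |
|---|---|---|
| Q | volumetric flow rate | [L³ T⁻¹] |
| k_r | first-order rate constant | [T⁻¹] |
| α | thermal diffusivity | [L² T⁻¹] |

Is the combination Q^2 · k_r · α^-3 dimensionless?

Sum the exponent of each base dimension across the product:
  M: 2·[Q]_M + [k_r]_M − 3·[α]_M = 2·(0) + (0) − 3·(0) = 0
  L: 2·[Q]_L + [k_r]_L − 3·[α]_L = 2·(3) + (0) − 3·(2) = 0
  T: 2·[Q]_T + [k_r]_T − 3·[α]_T = 2·(-1) + (-1) − 3·(-1) = 0
All base exponents vanish — dimensionless.

yes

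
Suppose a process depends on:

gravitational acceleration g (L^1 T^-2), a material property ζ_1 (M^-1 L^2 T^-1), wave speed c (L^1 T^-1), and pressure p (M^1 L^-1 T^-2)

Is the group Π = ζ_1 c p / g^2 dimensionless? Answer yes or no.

yes

Sum the exponent of each base dimension across the product:
  M: −2·[g]_M + [ζ_1]_M + [c]_M + [p]_M = −2·(0) + (-1) + (0) + (1) = 0
  L: −2·[g]_L + [ζ_1]_L + [c]_L + [p]_L = −2·(1) + (2) + (1) + (-1) = 0
  T: −2·[g]_T + [ζ_1]_T + [c]_T + [p]_T = −2·(-2) + (-1) + (-1) + (-2) = 0
All base exponents vanish — dimensionless.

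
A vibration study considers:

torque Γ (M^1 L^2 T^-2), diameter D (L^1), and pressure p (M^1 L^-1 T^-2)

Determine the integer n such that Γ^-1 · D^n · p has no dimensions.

Balance the L exponent: (1)·n from D, plus −(2) + (-1) = -3 from the rest, must sum to zero.
n − 3 = 0, so n = 3.

3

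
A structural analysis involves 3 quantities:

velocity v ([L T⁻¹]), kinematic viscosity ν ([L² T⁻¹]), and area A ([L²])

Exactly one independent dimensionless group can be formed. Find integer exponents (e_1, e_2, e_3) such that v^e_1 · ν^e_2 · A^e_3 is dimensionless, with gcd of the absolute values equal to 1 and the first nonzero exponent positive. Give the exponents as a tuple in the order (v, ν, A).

(2, -2, 1)

L: e_1·(1) + e_2·(2) + e_3·(2) = 0
T: e_1·(-1) + e_2·(-1) + e_3·(0) = 0
Solving this homogeneous linear system for the smallest-integer solution (first nonzero entry positive) gives (2, -2, 1).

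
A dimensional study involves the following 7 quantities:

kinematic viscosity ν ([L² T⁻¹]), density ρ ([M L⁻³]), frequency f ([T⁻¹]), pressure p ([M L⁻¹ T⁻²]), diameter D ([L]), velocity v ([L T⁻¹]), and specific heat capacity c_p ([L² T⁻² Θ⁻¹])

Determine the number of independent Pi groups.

There are 7 variables and 4 base dimensions (M, L, T, Θ).
The dimension matrix has rank 4.
Independent dimensionless groups: 7 − 4 = 3.

3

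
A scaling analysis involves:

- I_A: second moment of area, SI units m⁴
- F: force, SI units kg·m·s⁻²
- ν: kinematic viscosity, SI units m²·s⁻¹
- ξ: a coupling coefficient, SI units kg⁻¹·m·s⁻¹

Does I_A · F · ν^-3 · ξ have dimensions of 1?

yes

Sum the exponent of each base dimension across the product:
  M: [I_A]_M + [F]_M − 3·[ν]_M + [ξ]_M = (0) + (1) − 3·(0) + (-1) = 0
  L: [I_A]_L + [F]_L − 3·[ν]_L + [ξ]_L = (4) + (1) − 3·(2) + (1) = 0
  T: [I_A]_T + [F]_T − 3·[ν]_T + [ξ]_T = (0) + (-2) − 3·(-1) + (-1) = 0
All base exponents vanish — dimensionless.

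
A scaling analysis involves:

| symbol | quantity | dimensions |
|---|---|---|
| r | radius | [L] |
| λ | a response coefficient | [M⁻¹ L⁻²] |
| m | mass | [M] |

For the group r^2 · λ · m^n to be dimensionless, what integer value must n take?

Balance the M exponent: (1)·n from m, plus 2·(0) + (-1) = -1 from the rest, must sum to zero.
n − 1 = 0, so n = 1.

1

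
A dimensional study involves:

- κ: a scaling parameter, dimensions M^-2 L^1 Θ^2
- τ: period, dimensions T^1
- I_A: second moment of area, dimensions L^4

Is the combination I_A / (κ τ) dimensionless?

Sum the exponent of each base dimension across the product:
  M: −[κ]_M − [τ]_M + [I_A]_M = −(-2) − (0) + (0) = 2
  L: −[κ]_L − [τ]_L + [I_A]_L = −(1) − (0) + (4) = 3
  T: −[κ]_T − [τ]_T + [I_A]_T = −(0) − (1) + (0) = -1
  Θ: −[κ]_Θ − [τ]_Θ + [I_A]_Θ = −(2) − (0) + (0) = -2
Net dimensions [M² L³ T⁻¹ Θ⁻²] ≠ [1] — not dimensionless.

no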